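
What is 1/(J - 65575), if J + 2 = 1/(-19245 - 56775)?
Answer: -76020/4985163541 ≈ -1.5249e-5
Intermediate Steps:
J = -152041/76020 (J = -2 + 1/(-19245 - 56775) = -2 + 1/(-76020) = -2 - 1/76020 = -152041/76020 ≈ -2.0000)
1/(J - 65575) = 1/(-152041/76020 - 65575) = 1/(-4985163541/76020) = -76020/4985163541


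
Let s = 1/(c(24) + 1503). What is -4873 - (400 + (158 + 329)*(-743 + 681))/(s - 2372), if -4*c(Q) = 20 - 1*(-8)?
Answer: -17336465927/3548511 ≈ -4885.6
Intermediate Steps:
c(Q) = -7 (c(Q) = -(20 - 1*(-8))/4 = -(20 + 8)/4 = -1/4*28 = -7)
s = 1/1496 (s = 1/(-7 + 1503) = 1/1496 ≈ 0.00066845)
-4873 - (400 + (158 + 329)*(-743 + 681))/(s - 2372) = -4873 - (400 + (158 + 329)*(-743 + 681))/(1/1496 - 2372) = -4873 - (400 + 487*(-62))/(-3548511/1496) = -4873 - (400 - 30194)*(-1496)/3548511 = -4873 - (-29794)*(-1496)/3548511 = -4873 - 1*44571824/3548511 = -4873 - 44571824/3548511 = -17336465927/3548511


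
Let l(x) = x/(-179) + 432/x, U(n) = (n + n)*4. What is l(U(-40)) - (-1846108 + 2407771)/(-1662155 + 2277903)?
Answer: -130734553/275547230 ≈ -0.47445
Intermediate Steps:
U(n) = 8*n (U(n) = (2*n)*4 = 8*n)
l(x) = 432/x - x/179 (l(x) = x*(-1/179) + 432/x = -x/179 + 432/x = 432/x - x/179)
l(U(-40)) - (-1846108 + 2407771)/(-1662155 + 2277903) = (432/((8*(-40))) - 8*(-40)/179) - (-1846108 + 2407771)/(-1662155 + 2277903) = (432/(-320) - 1/179*(-320)) - 561663/615748 = (432*(-1/320) + 320/179) - 561663/615748 = (-27/20 + 320/179) - 1*561663/615748 = 1567/3580 - 561663/615748 = -130734553/275547230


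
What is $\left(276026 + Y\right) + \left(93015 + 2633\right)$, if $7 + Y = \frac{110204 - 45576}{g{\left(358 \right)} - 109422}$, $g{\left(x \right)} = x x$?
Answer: $\frac{3482923771}{9371} \approx 3.7167 \cdot 10^{5}$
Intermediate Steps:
$g{\left(x \right)} = x^{2}$
$Y = - \frac{33283}{9371}$ ($Y = -7 + \frac{110204 - 45576}{358^{2} - 109422} = -7 + \frac{64628}{128164 - 109422} = -7 + \frac{64628}{18742} = -7 + 64628 \cdot \frac{1}{18742} = -7 + \frac{32314}{9371} = - \frac{33283}{9371} \approx -3.5517$)
$\left(276026 + Y\right) + \left(93015 + 2633\right) = \left(276026 - \frac{33283}{9371}\right) + \left(93015 + 2633\right) = \frac{2586606363}{9371} + 95648 = \frac{3482923771}{9371}$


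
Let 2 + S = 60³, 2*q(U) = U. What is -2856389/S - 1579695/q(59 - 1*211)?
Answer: 170496937523/8207924 ≈ 20772.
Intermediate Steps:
q(U) = U/2
S = 215998 (S = -2 + 60³ = -2 + 216000 = 215998)
-2856389/S - 1579695/q(59 - 1*211) = -2856389/215998 - 1579695*2/(59 - 1*211) = -2856389*1/215998 - 1579695*2/(59 - 211) = -2856389/215998 - 1579695/((½)*(-152)) = -2856389/215998 - 1579695/(-76) = -2856389/215998 - 1579695*(-1/76) = -2856389/215998 + 1579695/76 = 170496937523/8207924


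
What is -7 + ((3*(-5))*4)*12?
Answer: -727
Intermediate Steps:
-7 + ((3*(-5))*4)*12 = -7 - 15*4*12 = -7 - 60*12 = -7 - 720 = -727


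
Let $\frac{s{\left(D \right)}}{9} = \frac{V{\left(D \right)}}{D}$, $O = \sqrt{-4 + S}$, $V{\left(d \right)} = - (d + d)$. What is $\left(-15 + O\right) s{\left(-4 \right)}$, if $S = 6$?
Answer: $270 - 18 \sqrt{2} \approx 244.54$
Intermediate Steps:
$V{\left(d \right)} = - 2 d$
$O = \sqrt{2}$ ($O = \sqrt{-4 + 6} = \sqrt{2} \approx 1.4142$)
$s{\left(D \right)} = -18$ ($s{\left(D \right)} = 9 \frac{\left(-2\right) D}{D} = 9 \left(-2\right) = -18$)
$\left(-15 + O\right) s{\left(-4 \right)} = \left(-15 + \sqrt{2}\right) \left(-18\right) = 270 - 18 \sqrt{2}$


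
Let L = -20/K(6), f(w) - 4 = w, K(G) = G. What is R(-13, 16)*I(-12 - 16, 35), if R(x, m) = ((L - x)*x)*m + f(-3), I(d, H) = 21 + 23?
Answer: -265276/3 ≈ -88425.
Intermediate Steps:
f(w) = 4 + w
L = -10/3 (L = -20/6 = -20*⅙ = -10/3 ≈ -3.3333)
I(d, H) = 44
R(x, m) = 1 + m*x*(-10/3 - x) (R(x, m) = ((-10/3 - x)*x)*m + (4 - 3) = (x*(-10/3 - x))*m + 1 = m*x*(-10/3 - x) + 1 = 1 + m*x*(-10/3 - x))
R(-13, 16)*I(-12 - 16, 35) = (1 - 1*16*(-13)² - 10/3*16*(-13))*44 = (1 - 1*16*169 + 2080/3)*44 = (1 - 2704 + 2080/3)*44 = -6029/3*44 = -265276/3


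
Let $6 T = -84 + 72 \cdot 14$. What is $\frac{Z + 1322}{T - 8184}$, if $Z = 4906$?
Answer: $- \frac{3114}{4015} \approx -0.77559$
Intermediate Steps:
$T = 154$ ($T = \frac{-84 + 72 \cdot 14}{6} = \frac{-84 + 1008}{6} = \frac{1}{6} \cdot 924 = 154$)
$\frac{Z + 1322}{T - 8184} = \frac{4906 + 1322}{154 - 8184} = \frac{6228}{-8030} = 6228 \left(- \frac{1}{8030}\right) = - \frac{3114}{4015}$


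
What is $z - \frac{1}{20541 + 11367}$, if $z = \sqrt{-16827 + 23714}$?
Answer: $- \frac{1}{31908} + \sqrt{6887} \approx 82.988$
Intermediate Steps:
$z = \sqrt{6887} \approx 82.988$
$z - \frac{1}{20541 + 11367} = \sqrt{6887} - \frac{1}{20541 + 11367} = \sqrt{6887} - \frac{1}{31908} = - \frac{1}{31908} + \sqrt{6887}$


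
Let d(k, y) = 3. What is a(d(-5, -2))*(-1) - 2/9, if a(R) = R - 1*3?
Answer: -2/9 ≈ -0.22222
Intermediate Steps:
a(R) = -3 + R (a(R) = R - 3 = -3 + R)
a(d(-5, -2))*(-1) - 2/9 = (-3 + 3)*(-1) - 2/9 = 0*(-1) - 2*1/9 = 0 - 2/9 = -2/9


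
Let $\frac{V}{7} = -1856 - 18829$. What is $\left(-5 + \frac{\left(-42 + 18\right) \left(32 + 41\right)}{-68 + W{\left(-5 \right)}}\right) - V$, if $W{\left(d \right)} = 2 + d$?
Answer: $\frac{10281842}{71} \approx 1.4481 \cdot 10^{5}$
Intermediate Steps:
$V = -144795$ ($V = 7 \left(-1856 - 18829\right) = 7 \left(-20685\right) = -144795$)
$\left(-5 + \frac{\left(-42 + 18\right) \left(32 + 41\right)}{-68 + W{\left(-5 \right)}}\right) - V = \left(-5 + \frac{\left(-42 + 18\right) \left(32 + 41\right)}{-68 + \left(2 - 5\right)}\right) - -144795 = \left(-5 + \frac{\left(-24\right) 73}{-68 - 3}\right) + 144795 = \left(-5 - \frac{1752}{-71}\right) + 144795 = \left(-5 - - \frac{1752}{71}\right) + 144795 = \left(-5 + \frac{1752}{71}\right) + 144795 = \frac{1397}{71} + 144795 = \frac{10281842}{71}$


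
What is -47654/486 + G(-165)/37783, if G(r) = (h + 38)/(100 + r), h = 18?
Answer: -58516623773/596782485 ≈ -98.053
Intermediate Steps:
G(r) = 56/(100 + r) (G(r) = (18 + 38)/(100 + r) = 56/(100 + r))
-47654/486 + G(-165)/37783 = -47654/486 + (56/(100 - 165))/37783 = -47654*1/486 + (56/(-65))*(1/37783) = -23827/243 + (56*(-1/65))*(1/37783) = -23827/243 - 56/65*1/37783 = -23827/243 - 56/2455895 = -58516623773/596782485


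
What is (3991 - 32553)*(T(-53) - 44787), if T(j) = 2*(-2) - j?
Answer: 1277806756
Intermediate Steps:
T(j) = -4 - j
(3991 - 32553)*(T(-53) - 44787) = (3991 - 32553)*((-4 - 1*(-53)) - 44787) = -28562*((-4 + 53) - 44787) = -28562*(49 - 44787) = -28562*(-44738) = 1277806756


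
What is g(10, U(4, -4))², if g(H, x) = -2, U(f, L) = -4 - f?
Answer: 4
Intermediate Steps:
g(10, U(4, -4))² = (-2)² = 4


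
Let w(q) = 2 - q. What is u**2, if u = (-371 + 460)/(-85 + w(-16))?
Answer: 7921/4489 ≈ 1.7645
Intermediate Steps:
u = -89/67 (u = (-371 + 460)/(-85 + (2 - 1*(-16))) = 89/(-85 + (2 + 16)) = 89/(-85 + 18) = 89/(-67) = 89*(-1/67) = -89/67 ≈ -1.3284)
u**2 = (-89/67)**2 = 7921/4489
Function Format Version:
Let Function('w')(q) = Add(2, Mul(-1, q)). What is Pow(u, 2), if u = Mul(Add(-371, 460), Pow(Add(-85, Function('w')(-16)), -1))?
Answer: Rational(7921, 4489) ≈ 1.7645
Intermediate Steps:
u = Rational(-89, 67) (u = Mul(Add(-371, 460), Pow(Add(-85, Add(2, Mul(-1, -16))), -1)) = Mul(89, Pow(Add(-85, Add(2, 16)), -1)) = Mul(89, Pow(Add(-85, 18), -1)) = Mul(89, Pow(-67, -1)) = Mul(89, Rational(-1, 67)) = Rational(-89, 67) ≈ -1.3284)
Pow(u, 2) = Pow(Rational(-89, 67), 2) = Rational(7921, 4489)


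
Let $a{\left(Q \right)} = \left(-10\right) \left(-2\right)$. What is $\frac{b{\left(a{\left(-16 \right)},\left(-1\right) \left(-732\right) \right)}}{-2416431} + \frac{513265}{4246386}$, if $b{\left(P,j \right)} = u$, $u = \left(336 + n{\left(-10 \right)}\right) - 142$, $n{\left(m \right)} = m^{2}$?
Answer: $\frac{413007006577}{3420366256122} \approx 0.12075$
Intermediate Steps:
$a{\left(Q \right)} = 20$
$u = 294$ ($u = \left(336 + \left(-10\right)^{2}\right) - 142 = \left(336 + 100\right) - 142 = 436 - 142 = 294$)
$b{\left(P,j \right)} = 294$
$\frac{b{\left(a{\left(-16 \right)},\left(-1\right) \left(-732\right) \right)}}{-2416431} + \frac{513265}{4246386} = \frac{294}{-2416431} + \frac{513265}{4246386} = 294 \left(- \frac{1}{2416431}\right) + 513265 \cdot \frac{1}{4246386} = - \frac{98}{805477} + \frac{513265}{4246386} = \frac{413007006577}{3420366256122}$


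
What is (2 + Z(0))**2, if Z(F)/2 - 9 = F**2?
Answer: 400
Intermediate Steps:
Z(F) = 18 + 2*F**2
(2 + Z(0))**2 = (2 + (18 + 2*0**2))**2 = (2 + (18 + 2*0))**2 = (2 + (18 + 0))**2 = (2 + 18)**2 = 20**2 = 400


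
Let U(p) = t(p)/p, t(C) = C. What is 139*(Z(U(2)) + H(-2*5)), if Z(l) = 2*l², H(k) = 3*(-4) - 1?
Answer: -1529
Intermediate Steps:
H(k) = -13 (H(k) = -12 - 1 = -13)
U(p) = 1 (U(p) = p/p = 1)
139*(Z(U(2)) + H(-2*5)) = 139*(2*1² - 13) = 139*(2*1 - 13) = 139*(2 - 13) = 139*(-11) = -1529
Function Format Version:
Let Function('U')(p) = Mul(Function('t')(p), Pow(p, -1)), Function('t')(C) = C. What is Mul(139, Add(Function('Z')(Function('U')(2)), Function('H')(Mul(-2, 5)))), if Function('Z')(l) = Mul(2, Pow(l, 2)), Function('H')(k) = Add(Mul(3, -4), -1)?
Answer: -1529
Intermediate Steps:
Function('H')(k) = -13 (Function('H')(k) = Add(-12, -1) = -13)
Function('U')(p) = 1 (Function('U')(p) = Mul(p, Pow(p, -1)) = 1)
Mul(139, Add(Function('Z')(Function('U')(2)), Function('H')(Mul(-2, 5)))) = Mul(139, Add(Mul(2, Pow(1, 2)), -13)) = Mul(139, Add(Mul(2, 1), -13)) = Mul(139, Add(2, -13)) = Mul(139, -11) = -1529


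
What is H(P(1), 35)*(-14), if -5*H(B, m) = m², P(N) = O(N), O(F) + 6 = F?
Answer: 3430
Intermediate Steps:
O(F) = -6 + F
P(N) = -6 + N
H(B, m) = -m²/5
H(P(1), 35)*(-14) = -⅕*35²*(-14) = -⅕*1225*(-14) = -245*(-14) = 3430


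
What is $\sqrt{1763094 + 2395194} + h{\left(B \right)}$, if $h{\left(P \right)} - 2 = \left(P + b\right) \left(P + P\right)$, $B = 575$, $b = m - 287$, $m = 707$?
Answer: $1144252 + 12 \sqrt{28877} \approx 1.1463 \cdot 10^{6}$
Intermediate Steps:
$b = 420$ ($b = 707 - 287 = 420$)
$h{\left(P \right)} = 2 + 2 P \left(420 + P\right)$ ($h{\left(P \right)} = 2 + \left(P + 420\right) \left(P + P\right) = 2 + \left(420 + P\right) 2 P = 2 + 2 P \left(420 + P\right)$)
$\sqrt{1763094 + 2395194} + h{\left(B \right)} = \sqrt{1763094 + 2395194} + \left(2 + 2 \cdot 575^{2} + 840 \cdot 575\right) = \sqrt{4158288} + \left(2 + 2 \cdot 330625 + 483000\right) = 12 \sqrt{28877} + \left(2 + 661250 + 483000\right) = 12 \sqrt{28877} + 1144252 = 1144252 + 12 \sqrt{28877}$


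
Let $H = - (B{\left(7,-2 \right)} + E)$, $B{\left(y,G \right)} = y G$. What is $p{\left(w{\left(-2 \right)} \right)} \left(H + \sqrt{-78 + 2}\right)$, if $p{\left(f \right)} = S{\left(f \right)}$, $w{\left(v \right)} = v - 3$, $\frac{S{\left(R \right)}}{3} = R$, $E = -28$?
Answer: $-630 - 30 i \sqrt{19} \approx -630.0 - 130.77 i$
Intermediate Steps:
$B{\left(y,G \right)} = G y$
$S{\left(R \right)} = 3 R$
$w{\left(v \right)} = -3 + v$ ($w{\left(v \right)} = v - 3 = -3 + v$)
$p{\left(f \right)} = 3 f$
$H = 42$ ($H = - (\left(-2\right) 7 - 28) = - (-14 - 28) = \left(-1\right) \left(-42\right) = 42$)
$p{\left(w{\left(-2 \right)} \right)} \left(H + \sqrt{-78 + 2}\right) = 3 \left(-3 - 2\right) \left(42 + \sqrt{-78 + 2}\right) = 3 \left(-5\right) \left(42 + \sqrt{-76}\right) = - 15 \left(42 + 2 i \sqrt{19}\right) = -630 - 30 i \sqrt{19}$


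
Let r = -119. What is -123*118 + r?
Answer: -14633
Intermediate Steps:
-123*118 + r = -123*118 - 119 = -14514 - 119 = -14633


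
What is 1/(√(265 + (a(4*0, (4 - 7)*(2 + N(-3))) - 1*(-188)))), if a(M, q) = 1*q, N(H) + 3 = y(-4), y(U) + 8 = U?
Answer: √123/246 ≈ 0.045083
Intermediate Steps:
y(U) = -8 + U
N(H) = -15 (N(H) = -3 + (-8 - 4) = -3 - 12 = -15)
a(M, q) = q
1/(√(265 + (a(4*0, (4 - 7)*(2 + N(-3))) - 1*(-188)))) = 1/(√(265 + ((4 - 7)*(2 - 15) - 1*(-188)))) = 1/(√(265 + (-3*(-13) + 188))) = 1/(√(265 + (39 + 188))) = 1/(√(265 + 227)) = 1/(√492) = 1/(2*√123) = √123/246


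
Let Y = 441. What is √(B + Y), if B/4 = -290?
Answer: I*√719 ≈ 26.814*I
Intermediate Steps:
B = -1160 (B = 4*(-290) = -1160)
√(B + Y) = √(-1160 + 441) = √(-719) = I*√719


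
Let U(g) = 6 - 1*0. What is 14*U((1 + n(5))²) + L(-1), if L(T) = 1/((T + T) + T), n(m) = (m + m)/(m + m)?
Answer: 251/3 ≈ 83.667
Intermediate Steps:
n(m) = 1 (n(m) = (2*m)/((2*m)) = (2*m)*(1/(2*m)) = 1)
L(T) = 1/(3*T) (L(T) = 1/(2*T + T) = 1/(3*T))
U(g) = 6 (U(g) = 6 + 0 = 6)
14*U((1 + n(5))²) + L(-1) = 14*6 + (⅓)/(-1) = 84 + (⅓)*(-1) = 84 - ⅓ = 251/3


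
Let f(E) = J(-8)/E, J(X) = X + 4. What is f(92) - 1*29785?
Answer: -685056/23 ≈ -29785.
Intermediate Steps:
J(X) = 4 + X
f(E) = -4/E (f(E) = (4 - 8)/E = -4/E)
f(92) - 1*29785 = -4/92 - 1*29785 = -4*1/92 - 29785 = -1/23 - 29785 = -685056/23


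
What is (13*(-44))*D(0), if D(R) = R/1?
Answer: 0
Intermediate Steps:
D(R) = R (D(R) = R*1 = R)
(13*(-44))*D(0) = (13*(-44))*0 = -572*0 = 0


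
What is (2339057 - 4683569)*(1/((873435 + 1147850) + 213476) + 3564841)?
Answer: -18677713426107345024/2234761 ≈ -8.3578e+12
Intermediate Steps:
(2339057 - 4683569)*(1/((873435 + 1147850) + 213476) + 3564841) = -2344512*(1/(2021285 + 213476) + 3564841) = -2344512*(1/2234761 + 3564841) = -2344512*7966567638002/2234761 = -18677713426107345024/2234761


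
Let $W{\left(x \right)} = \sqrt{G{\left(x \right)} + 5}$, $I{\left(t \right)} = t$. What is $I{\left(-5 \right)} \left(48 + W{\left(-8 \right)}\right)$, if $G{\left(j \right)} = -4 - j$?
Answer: $-255$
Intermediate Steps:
$W{\left(x \right)} = \sqrt{1 - x}$ ($W{\left(x \right)} = \sqrt{\left(-4 - x\right) + 5} = \sqrt{1 - x}$)
$I{\left(-5 \right)} \left(48 + W{\left(-8 \right)}\right) = - 5 \left(48 + \sqrt{1 - -8}\right) = - 5 \left(48 + \sqrt{1 + 8}\right) = - 5 \left(48 + \sqrt{9}\right) = - 5 \left(48 + 3\right) = \left(-5\right) 51 = -255$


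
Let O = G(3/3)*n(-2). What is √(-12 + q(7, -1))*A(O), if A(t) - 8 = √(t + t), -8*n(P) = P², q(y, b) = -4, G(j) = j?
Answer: -4 + 32*I ≈ -4.0 + 32.0*I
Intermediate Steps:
n(P) = -P²/8
O = -½ (O = (3/3)*(-⅛*(-2)²) = (3*(⅓))*(-⅛*4) = 1*(-½) = -½ ≈ -0.50000)
A(t) = 8 + √2*√t (A(t) = 8 + √(t + t) = 8 + √(2*t) = 8 + √2*√t)
√(-12 + q(7, -1))*A(O) = √(-12 - 4)*(8 + √2*√(-½)) = √(-16)*(8 + √2*(I*√2/2)) = (4*I)*(8 + I) = 4*I*(8 + I)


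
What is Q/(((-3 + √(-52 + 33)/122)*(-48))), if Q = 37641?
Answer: 140062161/535900 + 765367*I*√19/1071800 ≈ 261.36 + 3.1127*I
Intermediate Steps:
Q/(((-3 + √(-52 + 33)/122)*(-48))) = 37641/(((-3 + √(-52 + 33)/122)*(-48))) = 37641/(((-3 + √(-19)*(1/122))*(-48))) = 37641/(((-3 + (I*√19)*(1/122))*(-48))) = 37641/(((-3 + I*√19/122)*(-48))) = 37641/(144 - 24*I*√19/61)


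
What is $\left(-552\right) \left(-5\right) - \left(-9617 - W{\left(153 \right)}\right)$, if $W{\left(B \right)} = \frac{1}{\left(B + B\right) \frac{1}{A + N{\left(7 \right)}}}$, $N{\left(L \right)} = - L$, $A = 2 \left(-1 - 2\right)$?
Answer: $\frac{3787349}{306} \approx 12377.0$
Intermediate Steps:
$A = -6$ ($A = 2 \left(-3\right) = -6$)
$W{\left(B \right)} = - \frac{13}{2 B}$ ($W{\left(B \right)} = \frac{1}{\left(B + B\right) \frac{1}{-6 - 7}} = \frac{1}{2 B \frac{1}{-6 - 7}} = \frac{1}{2 B \frac{1}{-13}} = \frac{1}{2 B \left(- \frac{1}{13}\right)} = \frac{1}{\left(- \frac{2}{13}\right) B} = - \frac{13}{2 B}$)
$\left(-552\right) \left(-5\right) - \left(-9617 - W{\left(153 \right)}\right) = \left(-552\right) \left(-5\right) - \left(-9617 - - \frac{13}{2 \cdot 153}\right) = 2760 - \left(-9617 - \left(- \frac{13}{2}\right) \frac{1}{153}\right) = 2760 - \left(-9617 - - \frac{13}{306}\right) = 2760 - \left(-9617 + \frac{13}{306}\right) = 2760 - - \frac{2942789}{306} = 2760 + \frac{2942789}{306} = \frac{3787349}{306}$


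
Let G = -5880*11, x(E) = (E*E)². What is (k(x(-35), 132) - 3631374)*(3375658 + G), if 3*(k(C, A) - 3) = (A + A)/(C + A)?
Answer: -18044185941810198302/1500757 ≈ -1.2023e+13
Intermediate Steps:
x(E) = E⁴ (x(E) = (E²)² = E⁴)
k(C, A) = 3 + 2*A/(3*(A + C)) (k(C, A) = 3 + ((A + A)/(C + A))/3 = 3 + ((2*A)/(A + C))/3 = 3 + (2*A/(A + C))/3 = 3 + 2*A/(3*(A + C)))
G = -64680
(k(x(-35), 132) - 3631374)*(3375658 + G) = ((3*(-35)⁴ + (11/3)*132)/(132 + (-35)⁴) - 3631374)*(3375658 - 64680) = ((3*1500625 + 484)/(132 + 1500625) - 3631374)*3310978 = ((4501875 + 484)/1500757 - 3631374)*3310978 = ((1/1500757)*4502359 - 3631374)*3310978 = (4502359/1500757 - 3631374)*3310978 = -5449805447759/1500757*3310978 = -18044185941810198302/1500757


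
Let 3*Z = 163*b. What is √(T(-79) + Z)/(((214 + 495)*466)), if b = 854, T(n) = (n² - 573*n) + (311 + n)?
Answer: √883266/991182 ≈ 0.00094818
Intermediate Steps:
T(n) = 311 + n² - 572*n
Z = 139202/3 (Z = (163*854)/3 = (⅓)*139202 = 139202/3 ≈ 46401.)
√(T(-79) + Z)/(((214 + 495)*466)) = √((311 + (-79)² - 572*(-79)) + 139202/3)/(((214 + 495)*466)) = √((311 + 6241 + 45188) + 139202/3)/((709*466)) = √(51740 + 139202/3)/330394 = √(294422/3)*(1/330394) = (√883266/3)*(1/330394) = √883266/991182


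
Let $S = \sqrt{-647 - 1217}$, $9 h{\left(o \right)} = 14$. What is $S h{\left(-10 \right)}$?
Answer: $\frac{28 i \sqrt{466}}{9} \approx 67.16 i$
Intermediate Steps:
$h{\left(o \right)} = \frac{14}{9}$ ($h{\left(o \right)} = \frac{1}{9} \cdot 14 = \frac{14}{9}$)
$S = 2 i \sqrt{466}$ ($S = \sqrt{-1864} = 2 i \sqrt{466} \approx 43.174 i$)
$S h{\left(-10 \right)} = 2 i \sqrt{466} \cdot \frac{14}{9} = \frac{28 i \sqrt{466}}{9}$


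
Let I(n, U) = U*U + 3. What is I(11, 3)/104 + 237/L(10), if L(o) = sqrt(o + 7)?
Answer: 3/26 + 237*sqrt(17)/17 ≈ 57.596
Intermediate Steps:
I(n, U) = 3 + U**2 (I(n, U) = U**2 + 3 = 3 + U**2)
L(o) = sqrt(7 + o)
I(11, 3)/104 + 237/L(10) = (3 + 3**2)/104 + 237/(sqrt(7 + 10)) = (3 + 9)*(1/104) + 237/(sqrt(17)) = 12*(1/104) + 237*(sqrt(17)/17) = 3/26 + 237*sqrt(17)/17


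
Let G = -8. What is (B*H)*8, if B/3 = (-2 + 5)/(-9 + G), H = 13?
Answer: -936/17 ≈ -55.059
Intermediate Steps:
B = -9/17 (B = 3*((-2 + 5)/(-9 - 8)) = 3*(3/(-17)) = 3*(3*(-1/17)) = 3*(-3/17) = -9/17 ≈ -0.52941)
(B*H)*8 = -9/17*13*8 = -117/17*8 = -936/17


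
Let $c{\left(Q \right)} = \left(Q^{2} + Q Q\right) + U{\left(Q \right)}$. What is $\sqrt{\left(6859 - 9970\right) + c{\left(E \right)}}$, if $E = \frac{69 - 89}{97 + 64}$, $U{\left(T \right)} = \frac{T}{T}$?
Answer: $\frac{i \sqrt{80613510}}{161} \approx 55.767 i$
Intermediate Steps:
$U{\left(T \right)} = 1$
$E = - \frac{20}{161} \approx -0.12422$
$c{\left(Q \right)} = 1 + 2 Q^{2}$ ($c{\left(Q \right)} = \left(Q^{2} + Q Q\right) + 1 = \left(Q^{2} + Q^{2}\right) + 1 = 2 Q^{2} + 1 = 1 + 2 Q^{2}$)
$\sqrt{\left(6859 - 9970\right) + c{\left(E \right)}} = \sqrt{\left(6859 - 9970\right) + \left(1 + 2 \left(- \frac{20}{161}\right)^{2}\right)} = \sqrt{-3111 + \left(1 + 2 \cdot \frac{400}{25921}\right)} = \sqrt{-3111 + \left(1 + \frac{800}{25921}\right)} = \sqrt{-3111 + \frac{26721}{25921}} = \sqrt{- \frac{80613510}{25921}} = \frac{i \sqrt{80613510}}{161}$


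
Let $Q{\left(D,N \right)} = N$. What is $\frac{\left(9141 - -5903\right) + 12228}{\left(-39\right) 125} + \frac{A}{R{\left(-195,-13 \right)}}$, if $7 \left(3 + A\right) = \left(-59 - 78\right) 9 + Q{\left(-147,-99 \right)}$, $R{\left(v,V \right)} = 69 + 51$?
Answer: $- \frac{1966957}{273000} \approx -7.205$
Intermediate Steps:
$R{\left(v,V \right)} = 120$
$A = - \frac{1353}{7}$ ($A = -3 + \frac{\left(-59 - 78\right) 9 - 99}{7} = -3 + \frac{\left(-137\right) 9 - 99}{7} = -3 + \frac{-1233 - 99}{7} = -3 + \frac{1}{7} \left(-1332\right) = -3 - \frac{1332}{7} = - \frac{1353}{7} \approx -193.29$)
$\frac{\left(9141 - -5903\right) + 12228}{\left(-39\right) 125} + \frac{A}{R{\left(-195,-13 \right)}} = \frac{\left(9141 - -5903\right) + 12228}{\left(-39\right) 125} - \frac{1353}{7 \cdot 120} = \frac{\left(9141 + 5903\right) + 12228}{-4875} - \frac{451}{280} = \left(15044 + 12228\right) \left(- \frac{1}{4875}\right) - \frac{451}{280} = 27272 \left(- \frac{1}{4875}\right) - \frac{451}{280} = - \frac{27272}{4875} - \frac{451}{280} = - \frac{1966957}{273000}$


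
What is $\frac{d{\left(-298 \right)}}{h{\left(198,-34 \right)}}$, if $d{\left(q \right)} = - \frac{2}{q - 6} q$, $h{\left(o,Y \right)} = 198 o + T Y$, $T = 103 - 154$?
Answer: $- \frac{149}{3111288} \approx -4.789 \cdot 10^{-5}$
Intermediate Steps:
$T = -51$ ($T = 103 - 154 = -51$)
$h{\left(o,Y \right)} = - 51 Y + 198 o$ ($h{\left(o,Y \right)} = 198 o - 51 Y = - 51 Y + 198 o$)
$d{\left(q \right)} = - \frac{2 q}{-6 + q}$ ($d{\left(q \right)} = - \frac{2}{-6 + q} q = - \frac{2 q}{-6 + q}$)
$\frac{d{\left(-298 \right)}}{h{\left(198,-34 \right)}} = \frac{\left(-2\right) \left(-298\right) \frac{1}{-6 - 298}}{\left(-51\right) \left(-34\right) + 198 \cdot 198} = \frac{\left(-2\right) \left(-298\right) \frac{1}{-304}}{1734 + 39204} = \frac{\left(-2\right) \left(-298\right) \left(- \frac{1}{304}\right)}{40938} = \left(- \frac{149}{76}\right) \frac{1}{40938} = - \frac{149}{3111288}$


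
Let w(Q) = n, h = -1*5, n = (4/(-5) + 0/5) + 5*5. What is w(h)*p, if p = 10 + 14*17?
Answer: 30008/5 ≈ 6001.6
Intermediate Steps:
p = 248 (p = 10 + 238 = 248)
n = 121/5 (n = (4*(-1/5) + 0*(1/5)) + 25 = (-4/5 + 0) + 25 = -4/5 + 25 = 121/5 ≈ 24.200)
h = -5
w(Q) = 121/5
w(h)*p = (121/5)*248 = 30008/5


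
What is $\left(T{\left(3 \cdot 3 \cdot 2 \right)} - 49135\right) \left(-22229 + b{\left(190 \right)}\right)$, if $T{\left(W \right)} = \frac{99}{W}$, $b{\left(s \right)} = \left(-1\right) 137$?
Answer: $1098830397$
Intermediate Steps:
$b{\left(s \right)} = -137$
$\left(T{\left(3 \cdot 3 \cdot 2 \right)} - 49135\right) \left(-22229 + b{\left(190 \right)}\right) = \left(\frac{99}{3 \cdot 3 \cdot 2} - 49135\right) \left(-22229 - 137\right) = \left(\frac{99}{9 \cdot 2} - 49135\right) \left(-22366\right) = \left(\frac{99}{18} - 49135\right) \left(-22366\right) = \left(99 \cdot \frac{1}{18} - 49135\right) \left(-22366\right) = \left(\frac{11}{2} - 49135\right) \left(-22366\right) = \left(- \frac{98259}{2}\right) \left(-22366\right) = 1098830397$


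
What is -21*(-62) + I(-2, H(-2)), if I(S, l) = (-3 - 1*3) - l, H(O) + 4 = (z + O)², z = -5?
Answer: 1251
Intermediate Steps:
H(O) = -4 + (-5 + O)²
I(S, l) = -6 - l (I(S, l) = (-3 - 3) - l = -6 - l)
-21*(-62) + I(-2, H(-2)) = -21*(-62) + (-6 - (-4 + (-5 - 2)²)) = 1302 + (-6 - (-4 + (-7)²)) = 1302 + (-6 - (-4 + 49)) = 1302 + (-6 - 1*45) = 1302 + (-6 - 45) = 1302 - 51 = 1251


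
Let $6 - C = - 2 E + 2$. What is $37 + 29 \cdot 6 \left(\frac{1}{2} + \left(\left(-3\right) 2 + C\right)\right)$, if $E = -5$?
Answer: $-1964$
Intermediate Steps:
$C = -6$ ($C = 6 - \left(\left(-2\right) \left(-5\right) + 2\right) = 6 - \left(10 + 2\right) = 6 - 12 = -6$)
$37 + 29 \cdot 6 \left(\frac{1}{2} + \left(\left(-3\right) 2 + C\right)\right) = 37 + 29 \cdot 6 \left(\frac{1}{2} - 12\right) = 37 + 29 \cdot 6 \left(- \frac{23}{2}\right) = 37 + 29 \left(-69\right) = 37 - 2001 = -1964$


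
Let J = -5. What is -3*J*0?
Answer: 0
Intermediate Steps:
-3*J*0 = -3*(-5)*0 = 15*0 = 0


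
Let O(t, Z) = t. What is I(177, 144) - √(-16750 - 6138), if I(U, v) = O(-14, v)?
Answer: -14 - 2*I*√5722 ≈ -14.0 - 151.29*I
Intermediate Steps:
I(U, v) = -14
I(177, 144) - √(-16750 - 6138) = -14 - √(-16750 - 6138) = -14 - √(-22888) = -14 - 2*I*√5722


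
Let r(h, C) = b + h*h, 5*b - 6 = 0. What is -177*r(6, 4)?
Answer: -32922/5 ≈ -6584.4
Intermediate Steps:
b = 6/5 (b = 6/5 + (⅕)*0 = 6/5 + 0 = 6/5 ≈ 1.2000)
r(h, C) = 6/5 + h² (r(h, C) = 6/5 + h*h = 6/5 + h²)
-177*r(6, 4) = -177*(6/5 + 6²) = -177*(6/5 + 36) = -177*186/5 = -32922/5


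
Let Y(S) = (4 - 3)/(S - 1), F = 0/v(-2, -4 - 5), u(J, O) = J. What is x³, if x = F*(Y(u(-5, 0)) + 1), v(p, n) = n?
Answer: 0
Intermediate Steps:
F = 0 (F = 0/(-4 - 5) = 0/(-9) = 0*(-⅑) = 0)
Y(S) = 1/(-1 + S)
x = 0 (x = 0*(1/(-1 - 5) + 1) = 0*(1/(-6) + 1) = 0*(-⅙ + 1) = 0*(⅚) = 0)
x³ = 0³ = 0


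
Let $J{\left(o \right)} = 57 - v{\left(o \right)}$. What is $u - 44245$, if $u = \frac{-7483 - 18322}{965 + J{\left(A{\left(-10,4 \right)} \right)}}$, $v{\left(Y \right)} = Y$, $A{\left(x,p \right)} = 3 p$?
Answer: $- \frac{8942651}{202} \approx -44271.0$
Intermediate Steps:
$J{\left(o \right)} = 57 - o$
$u = - \frac{5161}{202}$ ($u = \frac{-7483 - 18322}{965 + \left(57 - 3 \cdot 4\right)} = - \frac{25805}{965 + \left(57 - 12\right)} = - \frac{25805}{965 + 45} = - \frac{25805}{1010} = \left(-25805\right) \frac{1}{1010} = - \frac{5161}{202} \approx -25.549$)
$u - 44245 = - \frac{5161}{202} - 44245 = - \frac{8942651}{202}$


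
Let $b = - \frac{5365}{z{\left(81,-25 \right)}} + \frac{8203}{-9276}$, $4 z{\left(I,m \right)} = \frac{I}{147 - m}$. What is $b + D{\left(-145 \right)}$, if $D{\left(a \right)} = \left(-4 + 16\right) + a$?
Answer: $- \frac{11446474637}{250452} \approx -45703.0$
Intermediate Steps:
$D{\left(a \right)} = 12 + a$
$z{\left(I,m \right)} = \frac{I}{4 \left(147 - m\right)}$ ($z{\left(I,m \right)} = \frac{I \frac{1}{147 - m}}{4} = \frac{I}{4 \left(147 - m\right)}$)
$b = - \frac{11413164521}{250452}$ ($b = - \frac{5365}{\left(-1\right) 81 \frac{1}{-588 + 4 \left(-25\right)}} + \frac{8203}{-9276} = - \frac{5365}{\left(-1\right) 81 \frac{1}{-588 - 100}} + 8203 \left(- \frac{1}{9276}\right) = - \frac{5365}{\left(-1\right) 81 \frac{1}{-688}} - \frac{8203}{9276} = - \frac{5365}{\left(-1\right) 81 \left(- \frac{1}{688}\right)} - \frac{8203}{9276} = - \frac{5365}{\frac{81}{688}} - \frac{8203}{9276} = \left(-5365\right) \frac{688}{81} - \frac{8203}{9276} = - \frac{3691120}{81} - \frac{8203}{9276} = - \frac{11413164521}{250452} \approx -45570.0$)
$b + D{\left(-145 \right)} = - \frac{11413164521}{250452} + \left(12 - 145\right) = - \frac{11413164521}{250452} - 133 = - \frac{11446474637}{250452}$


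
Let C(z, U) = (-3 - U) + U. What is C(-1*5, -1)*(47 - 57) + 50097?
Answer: 50127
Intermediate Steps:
C(z, U) = -3
C(-1*5, -1)*(47 - 57) + 50097 = -3*(47 - 57) + 50097 = -3*(-10) + 50097 = 30 + 50097 = 50127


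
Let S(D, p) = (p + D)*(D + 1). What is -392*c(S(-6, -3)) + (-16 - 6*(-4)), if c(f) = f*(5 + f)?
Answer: -881992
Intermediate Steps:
S(D, p) = (1 + D)*(D + p) (S(D, p) = (D + p)*(1 + D) = (1 + D)*(D + p))
-392*c(S(-6, -3)) + (-16 - 6*(-4)) = -392*(-6 - 3 + (-6)² - 6*(-3))*(5 + (-6 - 3 + (-6)² - 6*(-3))) + (-16 - 6*(-4)) = -392*(-6 - 3 + 36 + 18)*(5 + (-6 - 3 + 36 + 18)) + (-16 + 24) = -17640*(5 + 45) + 8 = -17640*50 + 8 = -392*2250 + 8 = -882000 + 8 = -881992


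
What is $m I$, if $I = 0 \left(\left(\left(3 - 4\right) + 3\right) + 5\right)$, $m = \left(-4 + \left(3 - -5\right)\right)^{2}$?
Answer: $0$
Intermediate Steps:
$m = 16$ ($m = \left(-4 + \left(3 + 5\right)\right)^{2} = \left(-4 + 8\right)^{2} = 4^{2} = 16$)
$I = 0$ ($I = 0 \left(\left(-1 + 3\right) + 5\right) = 0 \left(2 + 5\right) = 0 \cdot 7 = 0$)
$m I = 16 \cdot 0 = 0$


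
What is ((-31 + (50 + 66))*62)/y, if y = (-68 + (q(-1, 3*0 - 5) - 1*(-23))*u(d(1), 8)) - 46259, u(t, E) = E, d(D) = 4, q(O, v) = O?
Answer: -5270/46151 ≈ -0.11419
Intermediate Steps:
y = -46151 (y = (-68 + (-1 - 1*(-23))*8) - 46259 = (-68 + (-1 + 23)*8) - 46259 = (-68 + 22*8) - 46259 = (-68 + 176) - 46259 = 108 - 46259 = -46151)
((-31 + (50 + 66))*62)/y = ((-31 + (50 + 66))*62)/(-46151) = ((-31 + 116)*62)*(-1/46151) = (85*62)*(-1/46151) = 5270*(-1/46151) = -5270/46151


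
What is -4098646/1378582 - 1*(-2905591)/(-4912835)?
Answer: -12070783486686/3386372949985 ≈ -3.5645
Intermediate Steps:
-4098646/1378582 - 1*(-2905591)/(-4912835) = -4098646*1/1378582 + 2905591*(-1/4912835) = -2049323/689291 - 2905591/4912835 = -12070783486686/3386372949985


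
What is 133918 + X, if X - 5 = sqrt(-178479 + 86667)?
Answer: 133923 + 2*I*sqrt(22953) ≈ 1.3392e+5 + 303.0*I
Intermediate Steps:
X = 5 + 2*I*sqrt(22953) (X = 5 + sqrt(-178479 + 86667) = 5 + sqrt(-91812) = 5 + 2*I*sqrt(22953) ≈ 5.0 + 303.0*I)
133918 + X = 133918 + (5 + 2*I*sqrt(22953)) = 133923 + 2*I*sqrt(22953)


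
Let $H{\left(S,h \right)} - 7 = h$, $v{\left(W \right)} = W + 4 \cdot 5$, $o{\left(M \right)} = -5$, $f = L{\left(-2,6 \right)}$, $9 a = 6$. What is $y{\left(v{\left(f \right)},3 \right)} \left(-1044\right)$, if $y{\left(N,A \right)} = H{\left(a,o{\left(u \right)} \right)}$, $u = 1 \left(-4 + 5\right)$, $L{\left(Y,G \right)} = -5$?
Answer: $-2088$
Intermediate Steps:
$a = \frac{2}{3}$ ($a = \frac{1}{9} \cdot 6 = \frac{2}{3} \approx 0.66667$)
$u = 1$ ($u = 1 \cdot 1 = 1$)
$f = -5$
$v{\left(W \right)} = 20 + W$ ($v{\left(W \right)} = W + 20 = 20 + W$)
$H{\left(S,h \right)} = 7 + h$
$y{\left(N,A \right)} = 2$ ($y{\left(N,A \right)} = 7 - 5 = 2$)
$y{\left(v{\left(f \right)},3 \right)} \left(-1044\right) = 2 \left(-1044\right) = -2088$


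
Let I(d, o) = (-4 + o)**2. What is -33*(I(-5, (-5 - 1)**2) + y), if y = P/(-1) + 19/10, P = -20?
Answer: -345147/10 ≈ -34515.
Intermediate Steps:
y = 219/10 (y = -20/(-1) + 19/10 = -20*(-1) + 19*(1/10) = 20 + 19/10 = 219/10 ≈ 21.900)
-33*(I(-5, (-5 - 1)**2) + y) = -33*((-4 + (-5 - 1)**2)**2 + 219/10) = -33*((-4 + (-6)**2)**2 + 219/10) = -33*((-4 + 36)**2 + 219/10) = -33*(32**2 + 219/10) = -33*(1024 + 219/10) = -33*10459/10 = -345147/10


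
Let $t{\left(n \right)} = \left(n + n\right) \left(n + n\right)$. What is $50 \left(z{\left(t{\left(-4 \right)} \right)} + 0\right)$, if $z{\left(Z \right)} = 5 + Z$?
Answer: $3450$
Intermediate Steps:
$t{\left(n \right)} = 4 n^{2}$ ($t{\left(n \right)} = 2 n 2 n = 4 n^{2}$)
$50 \left(z{\left(t{\left(-4 \right)} \right)} + 0\right) = 50 \left(\left(5 + 4 \left(-4\right)^{2}\right) + 0\right) = 50 \left(\left(5 + 4 \cdot 16\right) + 0\right) = 50 \left(\left(5 + 64\right) + 0\right) = 50 \left(69 + 0\right) = 50 \cdot 69 = 3450$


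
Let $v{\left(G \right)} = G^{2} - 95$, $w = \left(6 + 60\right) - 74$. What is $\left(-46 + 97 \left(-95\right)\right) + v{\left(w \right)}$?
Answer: $-9292$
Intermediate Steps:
$w = -8$ ($w = 66 - 74 = -8$)
$v{\left(G \right)} = -95 + G^{2}$
$\left(-46 + 97 \left(-95\right)\right) + v{\left(w \right)} = \left(-46 + 97 \left(-95\right)\right) - \left(95 - \left(-8\right)^{2}\right) = \left(-46 - 9215\right) + \left(-95 + 64\right) = -9261 - 31 = -9292$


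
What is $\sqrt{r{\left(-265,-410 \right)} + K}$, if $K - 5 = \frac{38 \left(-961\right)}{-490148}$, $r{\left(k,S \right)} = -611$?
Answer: $\frac{i \sqrt{36392652072290}}{245074} \approx 24.616 i$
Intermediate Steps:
$K = \frac{1243629}{245074}$ ($K = 5 + \frac{38 \left(-961\right)}{-490148} = 5 - - \frac{18259}{245074} = 5 + \frac{18259}{245074} = \frac{1243629}{245074} \approx 5.0745$)
$\sqrt{r{\left(-265,-410 \right)} + K} = \sqrt{-611 + \frac{1243629}{245074}} = \sqrt{- \frac{148496585}{245074}} = \frac{i \sqrt{36392652072290}}{245074}$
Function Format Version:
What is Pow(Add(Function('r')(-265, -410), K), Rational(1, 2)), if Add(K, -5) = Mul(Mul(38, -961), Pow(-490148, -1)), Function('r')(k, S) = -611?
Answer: Mul(Rational(1, 245074), I, Pow(36392652072290, Rational(1, 2))) ≈ Mul(24.616, I)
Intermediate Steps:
K = Rational(1243629, 245074) (K = Add(5, Mul(Mul(38, -961), Pow(-490148, -1))) = Add(5, Mul(-36518, Rational(-1, 490148))) = Add(5, Rational(18259, 245074)) = Rational(1243629, 245074) ≈ 5.0745)
Pow(Add(Function('r')(-265, -410), K), Rational(1, 2)) = Pow(Add(-611, Rational(1243629, 245074)), Rational(1, 2)) = Pow(Rational(-148496585, 245074), Rational(1, 2)) = Mul(Rational(1, 245074), I, Pow(36392652072290, Rational(1, 2)))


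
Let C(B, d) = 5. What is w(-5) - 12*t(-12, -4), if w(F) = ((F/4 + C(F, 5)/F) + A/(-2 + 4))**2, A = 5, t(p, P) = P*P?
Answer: -3071/16 ≈ -191.94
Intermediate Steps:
t(p, P) = P**2
w(F) = (5/2 + 5/F + F/4)**2 (w(F) = ((F/4 + 5/F) + 5/(-2 + 4))**2 = ((F*(1/4) + 5/F) + 5/2)**2 = ((F/4 + 5/F) + 5*(1/2))**2 = ((5/F + F/4) + 5/2)**2 = (5/2 + 5/F + F/4)**2)
w(-5) - 12*t(-12, -4) = (1/16)*(20 + (-5)**2 + 10*(-5))**2/(-5)**2 - 12*(-4)**2 = (1/16)*(1/25)*(20 + 25 - 50)**2 - 12*16 = (1/16)*(1/25)*(-5)**2 - 192 = (1/16)*(1/25)*25 - 192 = 1/16 - 192 = -3071/16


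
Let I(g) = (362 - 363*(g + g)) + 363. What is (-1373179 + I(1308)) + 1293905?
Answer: -1028157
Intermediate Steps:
I(g) = 725 - 726*g (I(g) = (362 - 726*g) + 363 = 725 - 726*g)
(-1373179 + I(1308)) + 1293905 = (-1373179 + (725 - 726*1308)) + 1293905 = (-1373179 + (725 - 949608)) + 1293905 = (-1373179 - 948883) + 1293905 = -2322062 + 1293905 = -1028157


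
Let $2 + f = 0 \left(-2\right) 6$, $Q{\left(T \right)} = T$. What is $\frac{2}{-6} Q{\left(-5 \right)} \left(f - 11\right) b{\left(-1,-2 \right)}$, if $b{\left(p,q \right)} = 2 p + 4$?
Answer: $- \frac{130}{3} \approx -43.333$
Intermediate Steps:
$b{\left(p,q \right)} = 4 + 2 p$
$f = -2$ ($f = -2 + 0 \left(-2\right) 6 = -2 + 0 \cdot 6 = -2 + 0 = -2$)
$\frac{2}{-6} Q{\left(-5 \right)} \left(f - 11\right) b{\left(-1,-2 \right)} = \frac{2}{-6} \left(-5\right) \left(-2 - 11\right) \left(4 + 2 \left(-1\right)\right) = 2 \left(- \frac{1}{6}\right) \left(-5\right) \left(-2 - 11\right) \left(4 - 2\right) = \left(- \frac{1}{3}\right) \left(-5\right) \left(-13\right) 2 = \frac{5}{3} \left(-13\right) 2 = \left(- \frac{65}{3}\right) 2 = - \frac{130}{3}$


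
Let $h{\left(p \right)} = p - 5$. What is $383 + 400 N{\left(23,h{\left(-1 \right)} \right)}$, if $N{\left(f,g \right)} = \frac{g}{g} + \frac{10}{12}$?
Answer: $\frac{3349}{3} \approx 1116.3$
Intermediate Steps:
$h{\left(p \right)} = -5 + p$ ($h{\left(p \right)} = p - 5 = -5 + p$)
$N{\left(f,g \right)} = \frac{11}{6}$ ($N{\left(f,g \right)} = 1 + 10 \cdot \frac{1}{12} = 1 + \frac{5}{6} = \frac{11}{6}$)
$383 + 400 N{\left(23,h{\left(-1 \right)} \right)} = 383 + 400 \cdot \frac{11}{6} = 383 + \frac{2200}{3} = \frac{3349}{3}$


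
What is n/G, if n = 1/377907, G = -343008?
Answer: -1/129625124256 ≈ -7.7146e-12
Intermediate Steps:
n = 1/377907 ≈ 2.6462e-6
n/G = (1/377907)/(-343008) = (1/377907)*(-1/343008) = -1/129625124256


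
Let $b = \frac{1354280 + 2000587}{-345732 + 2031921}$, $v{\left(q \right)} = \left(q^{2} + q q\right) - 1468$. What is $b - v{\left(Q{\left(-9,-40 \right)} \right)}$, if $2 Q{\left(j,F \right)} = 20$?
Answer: $\frac{713814173}{562063} \approx 1270.0$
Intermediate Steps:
$Q{\left(j,F \right)} = 10$ ($Q{\left(j,F \right)} = \frac{1}{2} \cdot 20 = 10$)
$v{\left(q \right)} = -1468 + 2 q^{2}$ ($v{\left(q \right)} = \left(q^{2} + q^{2}\right) - 1468 = 2 q^{2} - 1468 = -1468 + 2 q^{2}$)
$b = \frac{1118289}{562063}$ ($b = \frac{3354867}{1686189} = 3354867 \cdot \frac{1}{1686189} = \frac{1118289}{562063} \approx 1.9896$)
$b - v{\left(Q{\left(-9,-40 \right)} \right)} = \frac{1118289}{562063} - \left(-1468 + 2 \cdot 10^{2}\right) = \frac{1118289}{562063} - \left(-1468 + 2 \cdot 100\right) = \frac{1118289}{562063} - \left(-1468 + 200\right) = \frac{1118289}{562063} - -1268 = \frac{1118289}{562063} + 1268 = \frac{713814173}{562063}$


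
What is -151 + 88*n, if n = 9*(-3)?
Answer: -2527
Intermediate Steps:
n = -27
-151 + 88*n = -151 + 88*(-27) = -151 - 2376 = -2527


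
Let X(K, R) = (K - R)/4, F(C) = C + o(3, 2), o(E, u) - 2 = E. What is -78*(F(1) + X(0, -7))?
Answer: -1209/2 ≈ -604.50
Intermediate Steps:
o(E, u) = 2 + E
F(C) = 5 + C (F(C) = C + (2 + 3) = C + 5 = 5 + C)
X(K, R) = -R/4 + K/4 (X(K, R) = (K - R)*(¼) = -R/4 + K/4)
-78*(F(1) + X(0, -7)) = -78*((5 + 1) + (-¼*(-7) + (¼)*0)) = -78*(6 + (7/4 + 0)) = -78*(6 + 7/4) = -78*31/4 = -1209/2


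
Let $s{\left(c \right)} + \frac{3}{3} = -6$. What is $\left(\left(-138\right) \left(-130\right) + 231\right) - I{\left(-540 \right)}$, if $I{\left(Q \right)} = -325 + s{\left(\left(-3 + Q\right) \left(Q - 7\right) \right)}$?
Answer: $18503$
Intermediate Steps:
$s{\left(c \right)} = -7$ ($s{\left(c \right)} = -1 - 6 = -7$)
$I{\left(Q \right)} = -332$ ($I{\left(Q \right)} = -325 - 7 = -332$)
$\left(\left(-138\right) \left(-130\right) + 231\right) - I{\left(-540 \right)} = \left(\left(-138\right) \left(-130\right) + 231\right) - -332 = \left(17940 + 231\right) + 332 = 18171 + 332 = 18503$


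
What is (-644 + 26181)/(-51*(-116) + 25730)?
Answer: 25537/31646 ≈ 0.80696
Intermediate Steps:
(-644 + 26181)/(-51*(-116) + 25730) = 25537/(5916 + 25730) = 25537/31646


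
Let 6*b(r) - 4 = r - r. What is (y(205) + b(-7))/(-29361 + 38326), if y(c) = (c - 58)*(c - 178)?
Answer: 11909/26895 ≈ 0.44280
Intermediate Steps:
y(c) = (-178 + c)*(-58 + c) (y(c) = (-58 + c)*(-178 + c) = (-178 + c)*(-58 + c))
b(r) = 2/3 (b(r) = 2/3 + (r - r)/6 = 2/3 + (1/6)*0 = 2/3 + 0 = 2/3)
(y(205) + b(-7))/(-29361 + 38326) = ((10324 + 205**2 - 236*205) + 2/3)/(-29361 + 38326) = ((10324 + 42025 - 48380) + 2/3)/8965 = (3969 + 2/3)*(1/8965) = (11909/3)*(1/8965) = 11909/26895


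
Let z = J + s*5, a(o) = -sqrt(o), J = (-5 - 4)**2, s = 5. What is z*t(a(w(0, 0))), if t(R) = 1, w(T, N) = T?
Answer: 106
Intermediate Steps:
J = 81 (J = (-9)**2 = 81)
z = 106 (z = 81 + 5*5 = 81 + 25 = 106)
z*t(a(w(0, 0))) = 106*1 = 106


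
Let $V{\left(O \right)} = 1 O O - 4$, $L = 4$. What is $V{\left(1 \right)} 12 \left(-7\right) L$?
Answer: $1008$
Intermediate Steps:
$V{\left(O \right)} = -4 + O^{2}$ ($V{\left(O \right)} = O O - 4 = O^{2} - 4 = -4 + O^{2}$)
$V{\left(1 \right)} 12 \left(-7\right) L = \left(-4 + 1^{2}\right) 12 \left(-7\right) 4 = \left(-4 + 1\right) \left(\left(-84\right) 4\right) = \left(-3\right) \left(-336\right) = 1008$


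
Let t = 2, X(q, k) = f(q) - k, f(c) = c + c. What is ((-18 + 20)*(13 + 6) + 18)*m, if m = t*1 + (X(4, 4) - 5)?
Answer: 56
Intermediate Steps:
f(c) = 2*c
X(q, k) = -k + 2*q (X(q, k) = 2*q - k = -k + 2*q)
m = 1 (m = 2*1 + ((-1*4 + 2*4) - 5) = 2 + ((-4 + 8) - 5) = 2 + (4 - 5) = 2 - 1 = 1)
((-18 + 20)*(13 + 6) + 18)*m = ((-18 + 20)*(13 + 6) + 18)*1 = (2*19 + 18)*1 = (38 + 18)*1 = 56*1 = 56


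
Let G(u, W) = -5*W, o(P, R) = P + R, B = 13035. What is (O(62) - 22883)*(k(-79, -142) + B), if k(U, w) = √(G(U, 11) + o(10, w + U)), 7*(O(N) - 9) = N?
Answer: -2086329960/7 - 160056*I*√266/7 ≈ -2.9805e+8 - 3.7292e+5*I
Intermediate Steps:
O(N) = 9 + N/7
k(U, w) = √(-45 + U + w) (k(U, w) = √(-5*11 + (10 + (w + U))) = √(-55 + (10 + (U + w))) = √(-55 + (10 + U + w)) = √(-45 + U + w))
(O(62) - 22883)*(k(-79, -142) + B) = ((9 + (⅐)*62) - 22883)*(√(-45 - 79 - 142) + 13035) = ((9 + 62/7) - 22883)*(√(-266) + 13035) = (125/7 - 22883)*(I*√266 + 13035) = -160056*(13035 + I*√266)/7 = -2086329960/7 - 160056*I*√266/7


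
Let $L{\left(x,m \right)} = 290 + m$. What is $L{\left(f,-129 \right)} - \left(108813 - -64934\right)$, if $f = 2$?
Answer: $-173586$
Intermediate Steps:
$L{\left(f,-129 \right)} - \left(108813 - -64934\right) = \left(290 - 129\right) - \left(108813 - -64934\right) = 161 - \left(108813 + 64934\right) = 161 - 173747 = -173586$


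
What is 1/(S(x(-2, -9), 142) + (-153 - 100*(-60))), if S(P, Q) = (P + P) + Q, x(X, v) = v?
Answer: 1/5971 ≈ 0.00016748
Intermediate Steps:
S(P, Q) = Q + 2*P (S(P, Q) = 2*P + Q = Q + 2*P)
1/(S(x(-2, -9), 142) + (-153 - 100*(-60))) = 1/((142 + 2*(-9)) + (-153 - 100*(-60))) = 1/((142 - 18) + (-153 + 6000)) = 1/(124 + 5847) = 1/5971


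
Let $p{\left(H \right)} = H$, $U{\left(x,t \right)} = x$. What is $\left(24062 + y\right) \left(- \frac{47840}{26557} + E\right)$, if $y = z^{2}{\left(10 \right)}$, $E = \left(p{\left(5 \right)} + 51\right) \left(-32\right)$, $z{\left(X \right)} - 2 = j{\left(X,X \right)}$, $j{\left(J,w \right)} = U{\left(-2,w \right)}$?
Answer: $- \frac{1146265171008}{26557} \approx -4.3162 \cdot 10^{7}$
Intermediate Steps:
$j{\left(J,w \right)} = -2$
$z{\left(X \right)} = 0$ ($z{\left(X \right)} = 2 - 2 = 0$)
$E = -1792$ ($E = \left(5 + 51\right) \left(-32\right) = 56 \left(-32\right) = -1792$)
$y = 0$ ($y = 0^{2} = 0$)
$\left(24062 + y\right) \left(- \frac{47840}{26557} + E\right) = \left(24062 + 0\right) \left(- \frac{47840}{26557} - 1792\right) = 24062 \left(\left(-47840\right) \frac{1}{26557} - 1792\right) = 24062 \left(- \frac{47840}{26557} - 1792\right) = 24062 \left(- \frac{47637984}{26557}\right) = - \frac{1146265171008}{26557}$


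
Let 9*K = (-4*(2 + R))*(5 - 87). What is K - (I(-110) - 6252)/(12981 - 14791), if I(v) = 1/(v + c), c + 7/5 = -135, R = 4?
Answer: 1439720113/6689760 ≈ 215.21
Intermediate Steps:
c = -682/5 (c = -7/5 - 135 = -682/5 ≈ -136.40)
I(v) = 1/(-682/5 + v) (I(v) = 1/(v - 682/5) = 1/(-682/5 + v))
K = 656/3 (K = ((-4*(2 + 4))*(5 - 87))/9 = (-4*6*(-82))/9 = (-24*(-82))/9 = (1/9)*1968 = 656/3 ≈ 218.67)
K - (I(-110) - 6252)/(12981 - 14791) = 656/3 - (5/(-682 + 5*(-110)) - 6252)/(12981 - 14791) = 656/3 - (5/(-682 - 550) - 6252)/(-1810) = 656/3 - (5/(-1232) - 6252)*(-1)/1810 = 656/3 - (5*(-1/1232) - 6252)*(-1)/1810 = 656/3 - (-5/1232 - 6252)*(-1)/1810 = 656/3 - (-7702469)*(-1)/(1232*1810) = 656/3 - 1*7702469/2229920 = 656/3 - 7702469/2229920 = 1439720113/6689760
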